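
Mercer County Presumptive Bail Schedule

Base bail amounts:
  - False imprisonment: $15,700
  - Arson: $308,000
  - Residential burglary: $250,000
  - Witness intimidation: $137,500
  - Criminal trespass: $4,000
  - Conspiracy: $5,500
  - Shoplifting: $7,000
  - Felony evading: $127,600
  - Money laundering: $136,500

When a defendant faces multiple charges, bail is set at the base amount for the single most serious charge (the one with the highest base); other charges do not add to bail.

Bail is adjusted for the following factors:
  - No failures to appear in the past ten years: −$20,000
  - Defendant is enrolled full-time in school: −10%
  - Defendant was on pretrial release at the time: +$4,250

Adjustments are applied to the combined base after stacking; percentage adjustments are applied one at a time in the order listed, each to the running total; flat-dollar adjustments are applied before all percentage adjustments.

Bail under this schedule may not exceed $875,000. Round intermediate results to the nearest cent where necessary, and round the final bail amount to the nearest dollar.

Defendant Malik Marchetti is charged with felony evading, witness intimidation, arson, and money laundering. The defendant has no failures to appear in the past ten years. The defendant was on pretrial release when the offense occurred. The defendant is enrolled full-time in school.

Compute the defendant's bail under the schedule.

Base amounts from the schedule: felony evading $127,600; witness intimidation $137,500; arson $308,000; money laundering $136,500.
Stacking rule: use the highest base only. Highest is arson at $308,000. Combined base = $308,000.
No failures to appear in the past ten years (−$20,000 flat): $308,000 − $20,000 = $288,000.
Defendant was on pretrial release at the time (+$4,250 flat): $288,000 + $4,250 = $292,250.
Defendant is enrolled full-time in school (−10%): $292,250 × 0.9 = $263,025.
$263,025 is within the $875,000 maximum.

$263,025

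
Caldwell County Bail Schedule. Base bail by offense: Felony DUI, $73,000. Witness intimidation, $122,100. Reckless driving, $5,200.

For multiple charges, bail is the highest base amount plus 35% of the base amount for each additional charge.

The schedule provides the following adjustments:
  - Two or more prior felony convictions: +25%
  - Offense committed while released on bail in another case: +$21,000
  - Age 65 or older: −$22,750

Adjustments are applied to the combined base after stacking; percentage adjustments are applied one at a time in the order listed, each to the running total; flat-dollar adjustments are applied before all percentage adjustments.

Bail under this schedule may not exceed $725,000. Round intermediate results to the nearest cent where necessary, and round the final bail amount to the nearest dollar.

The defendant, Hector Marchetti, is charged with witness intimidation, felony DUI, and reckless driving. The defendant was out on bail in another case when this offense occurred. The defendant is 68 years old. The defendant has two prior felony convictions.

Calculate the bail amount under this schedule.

Base amounts from the schedule: witness intimidation $122,100; felony DUI $73,000; reckless driving $5,200.
Stacking rule: highest base plus 35% of each additional charge. Highest is witness intimidation at $122,100. Additional: $73,000 × 35% = $25,550; $5,200 × 35% = $1,820. Combined base = $122,100 + $27,370 = $149,470.
Offense committed while released on bail in another case (+$21,000 flat): $149,470 + $21,000 = $170,470.
Age 65 or older (−$22,750 flat): $170,470 − $22,750 = $147,720.
Two or more prior felony convictions (+25%): $147,720 × 1.25 = $184,650.
$184,650 is within the $725,000 maximum.

$184,650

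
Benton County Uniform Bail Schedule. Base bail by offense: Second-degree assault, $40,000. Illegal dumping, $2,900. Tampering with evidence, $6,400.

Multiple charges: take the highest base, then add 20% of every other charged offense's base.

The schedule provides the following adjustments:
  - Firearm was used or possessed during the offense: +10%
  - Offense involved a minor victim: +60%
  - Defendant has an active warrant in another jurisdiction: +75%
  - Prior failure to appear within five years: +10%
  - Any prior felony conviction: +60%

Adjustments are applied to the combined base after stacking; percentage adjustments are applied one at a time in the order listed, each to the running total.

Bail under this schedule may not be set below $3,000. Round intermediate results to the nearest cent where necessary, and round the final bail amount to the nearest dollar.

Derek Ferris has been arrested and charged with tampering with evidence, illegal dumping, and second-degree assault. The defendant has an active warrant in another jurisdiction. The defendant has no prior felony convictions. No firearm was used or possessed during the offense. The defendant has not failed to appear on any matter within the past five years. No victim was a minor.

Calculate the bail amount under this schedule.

$73,255

Base amounts from the schedule: tampering with evidence $6,400; illegal dumping $2,900; second-degree assault $40,000.
Stacking rule: highest base plus 20% of each additional charge. Highest is second-degree assault at $40,000. Additional: $6,400 × 20% = $1,280; $2,900 × 20% = $580. Combined base = $40,000 + $1,860 = $41,860.
Defendant has an active warrant in another jurisdiction (+75%): $41,860 × 1.75 = $73,255.
$73,255 is at or above the $3,000 minimum.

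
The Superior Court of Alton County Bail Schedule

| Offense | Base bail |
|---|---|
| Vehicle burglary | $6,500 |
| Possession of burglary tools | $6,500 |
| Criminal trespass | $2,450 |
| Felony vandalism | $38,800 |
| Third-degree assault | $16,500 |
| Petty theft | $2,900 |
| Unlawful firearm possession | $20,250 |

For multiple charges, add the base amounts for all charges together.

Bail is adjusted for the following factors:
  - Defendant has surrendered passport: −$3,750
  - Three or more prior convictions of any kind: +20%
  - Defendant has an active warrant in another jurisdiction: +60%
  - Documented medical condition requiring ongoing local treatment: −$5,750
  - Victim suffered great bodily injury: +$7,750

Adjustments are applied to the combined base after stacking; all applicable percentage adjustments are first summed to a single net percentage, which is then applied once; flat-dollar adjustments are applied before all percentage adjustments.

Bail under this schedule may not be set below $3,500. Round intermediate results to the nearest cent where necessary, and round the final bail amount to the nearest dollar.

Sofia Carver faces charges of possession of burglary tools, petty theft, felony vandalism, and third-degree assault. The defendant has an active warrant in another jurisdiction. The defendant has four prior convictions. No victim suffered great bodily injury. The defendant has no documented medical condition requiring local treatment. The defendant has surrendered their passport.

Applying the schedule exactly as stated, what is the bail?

Base amounts from the schedule: possession of burglary tools $6,500; petty theft $2,900; felony vandalism $38,800; third-degree assault $16,500.
Stacking rule: sum of all bases. $6,500 + $2,900 + $38,800 + $16,500 = $64,700.
Defendant has surrendered passport (−$3,750 flat): $64,700 − $3,750 = $60,950.
Net percentage adjustment: +20% +60% = +80%. $60,950 × 1.8 = $109,710.
$109,710 is at or above the $3,500 minimum.

$109,710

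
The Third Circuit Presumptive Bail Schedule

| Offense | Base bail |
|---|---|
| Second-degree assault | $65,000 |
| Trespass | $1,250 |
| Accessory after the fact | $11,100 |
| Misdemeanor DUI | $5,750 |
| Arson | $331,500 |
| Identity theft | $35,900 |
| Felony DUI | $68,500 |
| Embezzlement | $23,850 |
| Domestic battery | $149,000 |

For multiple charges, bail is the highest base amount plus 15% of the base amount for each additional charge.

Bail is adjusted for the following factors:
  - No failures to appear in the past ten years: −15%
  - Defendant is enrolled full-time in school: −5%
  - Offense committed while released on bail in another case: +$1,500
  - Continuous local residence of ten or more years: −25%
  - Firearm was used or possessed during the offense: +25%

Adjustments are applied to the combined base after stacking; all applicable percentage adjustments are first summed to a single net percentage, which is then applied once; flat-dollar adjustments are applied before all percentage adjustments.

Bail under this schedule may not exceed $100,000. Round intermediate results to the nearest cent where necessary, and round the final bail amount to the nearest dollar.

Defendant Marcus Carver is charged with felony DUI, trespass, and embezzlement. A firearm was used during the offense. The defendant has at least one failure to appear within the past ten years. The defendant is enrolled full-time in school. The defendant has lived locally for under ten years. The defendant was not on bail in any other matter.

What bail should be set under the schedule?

Base amounts from the schedule: felony DUI $68,500; trespass $1,250; embezzlement $23,850.
Stacking rule: highest base plus 15% of each additional charge. Highest is felony DUI at $68,500. Additional: $1,250 × 15% = $187.50; $23,850 × 15% = $3,577.50. Combined base = $68,500 + $3,765 = $72,265.
Net percentage adjustment: −5% +25% = +20%. $72,265 × 1.2 = $86,718.
$86,718 is within the $100,000 maximum.

$86,718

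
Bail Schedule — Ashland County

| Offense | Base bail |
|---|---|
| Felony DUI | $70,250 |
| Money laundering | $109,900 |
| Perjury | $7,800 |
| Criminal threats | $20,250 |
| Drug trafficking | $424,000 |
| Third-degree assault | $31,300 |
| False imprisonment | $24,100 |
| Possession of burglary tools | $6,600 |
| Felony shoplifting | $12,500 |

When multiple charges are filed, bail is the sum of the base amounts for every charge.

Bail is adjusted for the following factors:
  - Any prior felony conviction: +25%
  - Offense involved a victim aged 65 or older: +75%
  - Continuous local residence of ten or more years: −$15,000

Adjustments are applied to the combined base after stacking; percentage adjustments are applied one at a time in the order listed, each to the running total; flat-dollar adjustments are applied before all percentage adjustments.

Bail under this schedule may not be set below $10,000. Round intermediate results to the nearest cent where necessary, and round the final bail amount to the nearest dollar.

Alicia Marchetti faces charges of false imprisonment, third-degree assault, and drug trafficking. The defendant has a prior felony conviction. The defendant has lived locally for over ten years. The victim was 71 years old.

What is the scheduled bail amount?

$1,015,875

Base amounts from the schedule: false imprisonment $24,100; third-degree assault $31,300; drug trafficking $424,000.
Stacking rule: sum of all bases. $24,100 + $31,300 + $424,000 = $479,400.
Continuous local residence of ten or more years (−$15,000 flat): $479,400 − $15,000 = $464,400.
Any prior felony conviction (+25%): $464,400 × 1.25 = $580,500.
Offense involved a victim aged 65 or older (+75%): $580,500 × 1.75 = $1,015,875.
$1,015,875 is at or above the $10,000 minimum.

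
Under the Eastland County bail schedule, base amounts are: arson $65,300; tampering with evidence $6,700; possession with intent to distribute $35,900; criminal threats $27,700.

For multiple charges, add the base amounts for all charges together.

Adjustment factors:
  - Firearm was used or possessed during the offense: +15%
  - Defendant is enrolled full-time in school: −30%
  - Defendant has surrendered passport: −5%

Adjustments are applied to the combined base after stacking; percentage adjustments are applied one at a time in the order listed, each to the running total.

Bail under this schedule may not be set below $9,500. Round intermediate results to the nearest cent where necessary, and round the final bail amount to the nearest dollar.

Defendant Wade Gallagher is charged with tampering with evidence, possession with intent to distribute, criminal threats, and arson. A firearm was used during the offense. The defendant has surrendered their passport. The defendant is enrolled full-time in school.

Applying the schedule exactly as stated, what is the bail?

$103,700

Base amounts from the schedule: tampering with evidence $6,700; possession with intent to distribute $35,900; criminal threats $27,700; arson $65,300.
Stacking rule: sum of all bases. $6,700 + $35,900 + $27,700 + $65,300 = $135,600.
Firearm was used or possessed during the offense (+15%): $135,600 × 1.15 = $155,940.
Defendant is enrolled full-time in school (−30%): $155,940 × 0.7 = $109,158.
Defendant has surrendered passport (−5%): $109,158 × 0.95 = $103,700.10.
$103,700.10 is at or above the $9,500 minimum.
Rounded to the nearest dollar: $103,700.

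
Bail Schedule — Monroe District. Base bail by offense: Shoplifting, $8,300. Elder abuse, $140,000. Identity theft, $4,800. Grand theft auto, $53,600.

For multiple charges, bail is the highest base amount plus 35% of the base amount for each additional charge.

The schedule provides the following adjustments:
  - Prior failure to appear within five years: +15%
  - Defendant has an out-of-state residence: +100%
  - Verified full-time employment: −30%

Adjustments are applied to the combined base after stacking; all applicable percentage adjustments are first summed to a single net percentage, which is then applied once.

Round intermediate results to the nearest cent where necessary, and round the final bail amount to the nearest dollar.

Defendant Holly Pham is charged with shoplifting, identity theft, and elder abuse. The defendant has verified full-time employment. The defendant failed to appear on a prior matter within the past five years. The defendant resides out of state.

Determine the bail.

$267,482

Base amounts from the schedule: shoplifting $8,300; identity theft $4,800; elder abuse $140,000.
Stacking rule: highest base plus 35% of each additional charge. Highest is elder abuse at $140,000. Additional: $8,300 × 35% = $2,905; $4,800 × 35% = $1,680. Combined base = $140,000 + $4,585 = $144,585.
Net percentage adjustment: +15% +100% −30% = +85%. $144,585 × 1.85 = $267,482.25.
Rounded to the nearest dollar: $267,482.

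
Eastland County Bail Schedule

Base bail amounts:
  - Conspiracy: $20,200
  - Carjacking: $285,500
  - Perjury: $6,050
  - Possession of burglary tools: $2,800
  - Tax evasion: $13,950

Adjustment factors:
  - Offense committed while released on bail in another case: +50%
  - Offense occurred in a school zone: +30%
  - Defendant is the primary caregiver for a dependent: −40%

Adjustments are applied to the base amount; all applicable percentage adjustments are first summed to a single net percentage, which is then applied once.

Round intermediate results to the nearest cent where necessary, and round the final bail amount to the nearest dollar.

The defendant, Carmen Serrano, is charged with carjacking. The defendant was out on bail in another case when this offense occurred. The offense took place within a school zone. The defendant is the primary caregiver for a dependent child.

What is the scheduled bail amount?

Base amounts from the schedule: carjacking $285,500.
Single charge. Combined base = $285,500.
Net percentage adjustment: +50% +30% −40% = +40%. $285,500 × 1.4 = $399,700.

$399,700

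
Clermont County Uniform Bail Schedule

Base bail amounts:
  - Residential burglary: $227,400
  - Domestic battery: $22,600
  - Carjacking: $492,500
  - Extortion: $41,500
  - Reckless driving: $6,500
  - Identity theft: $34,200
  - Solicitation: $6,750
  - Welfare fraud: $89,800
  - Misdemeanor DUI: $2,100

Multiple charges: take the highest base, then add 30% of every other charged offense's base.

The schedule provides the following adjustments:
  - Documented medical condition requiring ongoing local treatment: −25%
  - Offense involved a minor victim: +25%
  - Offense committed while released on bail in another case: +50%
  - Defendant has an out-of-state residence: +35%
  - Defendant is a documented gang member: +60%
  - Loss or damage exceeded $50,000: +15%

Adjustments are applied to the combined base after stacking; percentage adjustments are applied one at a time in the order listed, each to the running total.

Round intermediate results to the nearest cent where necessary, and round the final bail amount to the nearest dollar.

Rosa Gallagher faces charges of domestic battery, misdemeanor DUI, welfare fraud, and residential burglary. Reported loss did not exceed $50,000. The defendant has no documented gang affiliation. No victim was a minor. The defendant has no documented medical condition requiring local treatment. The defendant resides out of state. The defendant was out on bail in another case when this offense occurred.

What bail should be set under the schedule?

Base amounts from the schedule: domestic battery $22,600; misdemeanor DUI $2,100; welfare fraud $89,800; residential burglary $227,400.
Stacking rule: highest base plus 30% of each additional charge. Highest is residential burglary at $227,400. Additional: $22,600 × 30% = $6,780; $2,100 × 30% = $630; $89,800 × 30% = $26,940. Combined base = $227,400 + $34,350 = $261,750.
Offense committed while released on bail in another case (+50%): $261,750 × 1.5 = $392,625.
Defendant has an out-of-state residence (+35%): $392,625 × 1.35 = $530,043.75.
Rounded to the nearest dollar: $530,044.

$530,044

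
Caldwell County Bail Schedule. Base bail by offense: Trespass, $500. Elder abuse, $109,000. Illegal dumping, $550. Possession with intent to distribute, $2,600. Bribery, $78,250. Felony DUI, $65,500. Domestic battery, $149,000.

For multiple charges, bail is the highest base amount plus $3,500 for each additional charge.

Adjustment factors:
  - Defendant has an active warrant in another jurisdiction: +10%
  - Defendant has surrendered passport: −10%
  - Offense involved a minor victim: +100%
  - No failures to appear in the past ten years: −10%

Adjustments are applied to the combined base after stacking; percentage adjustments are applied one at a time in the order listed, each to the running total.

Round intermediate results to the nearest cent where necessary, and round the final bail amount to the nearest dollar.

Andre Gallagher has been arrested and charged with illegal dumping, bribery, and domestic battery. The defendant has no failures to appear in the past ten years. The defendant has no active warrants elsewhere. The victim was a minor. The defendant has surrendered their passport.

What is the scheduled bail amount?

Base amounts from the schedule: illegal dumping $550; bribery $78,250; domestic battery $149,000.
Stacking rule: highest base plus $3,500 per additional charge. Highest is domestic battery at $149,000; 2 additional charges → +$7,000. Combined base = $156,000.
Defendant has surrendered passport (−10%): $156,000 × 0.9 = $140,400.
Offense involved a minor victim (+100%): $140,400 × 2 = $280,800.
No failures to appear in the past ten years (−10%): $280,800 × 0.9 = $252,720.

$252,720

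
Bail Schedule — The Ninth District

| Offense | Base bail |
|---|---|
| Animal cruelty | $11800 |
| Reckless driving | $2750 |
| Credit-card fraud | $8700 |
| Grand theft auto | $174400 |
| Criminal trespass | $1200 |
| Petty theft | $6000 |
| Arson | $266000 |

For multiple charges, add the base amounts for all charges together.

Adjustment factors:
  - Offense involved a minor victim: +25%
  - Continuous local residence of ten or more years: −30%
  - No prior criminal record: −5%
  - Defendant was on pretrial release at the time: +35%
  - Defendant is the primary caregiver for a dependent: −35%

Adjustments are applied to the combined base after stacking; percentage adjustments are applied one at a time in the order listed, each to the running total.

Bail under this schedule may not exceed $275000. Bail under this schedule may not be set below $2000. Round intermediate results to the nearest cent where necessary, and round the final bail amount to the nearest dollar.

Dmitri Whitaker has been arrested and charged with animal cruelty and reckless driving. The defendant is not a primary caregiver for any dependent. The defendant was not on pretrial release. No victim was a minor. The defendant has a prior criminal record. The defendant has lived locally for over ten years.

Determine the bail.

Base amounts from the schedule: animal cruelty $11800; reckless driving $2750.
Stacking rule: sum of all bases. $11800 + $2750 = $14550.
Continuous local residence of ten or more years (−30%): $14550 × 0.7 = $10185.
$10185 is within the $275000 maximum.
$10185 is at or above the $2000 minimum.

$10185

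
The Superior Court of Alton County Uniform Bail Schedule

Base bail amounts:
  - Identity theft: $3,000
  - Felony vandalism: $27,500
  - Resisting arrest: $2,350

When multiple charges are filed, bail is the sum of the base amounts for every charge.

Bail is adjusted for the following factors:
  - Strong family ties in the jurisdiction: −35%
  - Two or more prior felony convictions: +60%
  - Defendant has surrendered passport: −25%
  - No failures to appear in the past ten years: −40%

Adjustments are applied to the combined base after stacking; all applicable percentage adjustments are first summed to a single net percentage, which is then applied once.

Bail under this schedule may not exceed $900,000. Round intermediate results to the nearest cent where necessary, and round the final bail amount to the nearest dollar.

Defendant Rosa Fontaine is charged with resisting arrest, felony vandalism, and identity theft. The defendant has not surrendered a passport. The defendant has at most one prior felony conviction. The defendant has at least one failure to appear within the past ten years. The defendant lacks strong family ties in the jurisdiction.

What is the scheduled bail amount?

$32,850

Base amounts from the schedule: resisting arrest $2,350; felony vandalism $27,500; identity theft $3,000.
Stacking rule: sum of all bases. $2,350 + $27,500 + $3,000 = $32,850.
No adjustment factors apply to this defendant.
$32,850 is within the $900,000 maximum.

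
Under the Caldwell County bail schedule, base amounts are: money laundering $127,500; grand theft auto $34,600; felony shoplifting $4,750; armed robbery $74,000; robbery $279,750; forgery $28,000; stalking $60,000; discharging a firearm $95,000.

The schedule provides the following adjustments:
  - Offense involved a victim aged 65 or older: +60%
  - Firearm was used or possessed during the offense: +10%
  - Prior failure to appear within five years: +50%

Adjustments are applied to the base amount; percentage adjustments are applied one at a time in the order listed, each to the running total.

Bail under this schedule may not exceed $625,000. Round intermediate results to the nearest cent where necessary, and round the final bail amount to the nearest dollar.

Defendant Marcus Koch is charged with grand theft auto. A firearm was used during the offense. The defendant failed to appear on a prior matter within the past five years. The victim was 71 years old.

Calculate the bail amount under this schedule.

Base amounts from the schedule: grand theft auto $34,600.
Single charge. Combined base = $34,600.
Offense involved a victim aged 65 or older (+60%): $34,600 × 1.6 = $55,360.
Firearm was used or possessed during the offense (+10%): $55,360 × 1.1 = $60,896.
Prior failure to appear within five years (+50%): $60,896 × 1.5 = $91,344.
$91,344 is within the $625,000 maximum.

$91,344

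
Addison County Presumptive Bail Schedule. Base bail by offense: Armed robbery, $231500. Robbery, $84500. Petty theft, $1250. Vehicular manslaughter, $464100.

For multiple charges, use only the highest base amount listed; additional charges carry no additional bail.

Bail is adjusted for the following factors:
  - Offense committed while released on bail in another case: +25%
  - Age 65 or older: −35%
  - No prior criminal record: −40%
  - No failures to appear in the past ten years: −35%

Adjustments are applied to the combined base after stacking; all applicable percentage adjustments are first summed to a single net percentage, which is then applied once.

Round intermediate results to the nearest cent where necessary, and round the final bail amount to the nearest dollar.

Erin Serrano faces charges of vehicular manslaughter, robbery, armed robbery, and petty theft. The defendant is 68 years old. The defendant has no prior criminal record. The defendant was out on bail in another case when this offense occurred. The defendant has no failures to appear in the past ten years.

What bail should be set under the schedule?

Base amounts from the schedule: vehicular manslaughter $464100; robbery $84500; armed robbery $231500; petty theft $1250.
Stacking rule: use the highest base only. Highest is vehicular manslaughter at $464100. Combined base = $464100.
Net percentage adjustment: +25% −35% −40% −35% = −85%. $464100 × 0.15 = $69615.

$69615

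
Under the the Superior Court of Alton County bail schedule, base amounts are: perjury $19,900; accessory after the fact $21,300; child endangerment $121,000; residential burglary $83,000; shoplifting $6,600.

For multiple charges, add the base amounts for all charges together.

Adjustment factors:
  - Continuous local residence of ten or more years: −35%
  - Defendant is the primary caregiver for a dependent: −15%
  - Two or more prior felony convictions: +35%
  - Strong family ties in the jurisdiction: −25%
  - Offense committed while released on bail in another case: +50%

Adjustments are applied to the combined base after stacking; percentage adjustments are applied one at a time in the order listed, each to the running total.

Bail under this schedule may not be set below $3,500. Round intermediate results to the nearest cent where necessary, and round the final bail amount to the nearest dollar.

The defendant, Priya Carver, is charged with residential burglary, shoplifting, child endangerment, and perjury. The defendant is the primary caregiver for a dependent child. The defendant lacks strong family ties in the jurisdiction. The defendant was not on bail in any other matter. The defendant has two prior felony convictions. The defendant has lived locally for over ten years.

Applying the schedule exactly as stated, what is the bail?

Base amounts from the schedule: residential burglary $83,000; shoplifting $6,600; child endangerment $121,000; perjury $19,900.
Stacking rule: sum of all bases. $83,000 + $6,600 + $121,000 + $19,900 = $230,500.
Continuous local residence of ten or more years (−35%): $230,500 × 0.65 = $149,825.
Defendant is the primary caregiver for a dependent (−15%): $149,825 × 0.85 = $127,351.25.
Two or more prior felony convictions (+35%): $127,351.25 × 1.35 = $171,924.19.
$171,924.19 is at or above the $3,500 minimum.
Rounded to the nearest dollar: $171,924.

$171,924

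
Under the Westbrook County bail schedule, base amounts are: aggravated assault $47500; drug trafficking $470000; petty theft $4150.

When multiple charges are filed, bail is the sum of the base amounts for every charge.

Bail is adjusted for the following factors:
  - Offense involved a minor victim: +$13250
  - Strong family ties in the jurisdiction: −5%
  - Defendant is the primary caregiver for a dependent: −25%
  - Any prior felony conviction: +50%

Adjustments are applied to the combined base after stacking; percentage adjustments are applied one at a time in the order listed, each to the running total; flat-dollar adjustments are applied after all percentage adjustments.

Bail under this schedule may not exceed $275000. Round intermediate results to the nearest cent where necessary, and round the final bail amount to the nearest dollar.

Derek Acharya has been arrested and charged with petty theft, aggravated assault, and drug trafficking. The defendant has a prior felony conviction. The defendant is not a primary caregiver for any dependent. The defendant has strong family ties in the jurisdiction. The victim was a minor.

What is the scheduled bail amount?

Base amounts from the schedule: petty theft $4150; aggravated assault $47500; drug trafficking $470000.
Stacking rule: sum of all bases. $4150 + $47500 + $470000 = $521650.
Strong family ties in the jurisdiction (−5%): $521650 × 0.95 = $495567.50.
Any prior felony conviction (+50%): $495567.50 × 1.5 = $743351.25.
Offense involved a minor victim (+$13250 flat): $743351.25 + $13250 = $756601.25.
Result $756601.25 exceeds the maximum of $275000; bail is capped at $275000.

$275000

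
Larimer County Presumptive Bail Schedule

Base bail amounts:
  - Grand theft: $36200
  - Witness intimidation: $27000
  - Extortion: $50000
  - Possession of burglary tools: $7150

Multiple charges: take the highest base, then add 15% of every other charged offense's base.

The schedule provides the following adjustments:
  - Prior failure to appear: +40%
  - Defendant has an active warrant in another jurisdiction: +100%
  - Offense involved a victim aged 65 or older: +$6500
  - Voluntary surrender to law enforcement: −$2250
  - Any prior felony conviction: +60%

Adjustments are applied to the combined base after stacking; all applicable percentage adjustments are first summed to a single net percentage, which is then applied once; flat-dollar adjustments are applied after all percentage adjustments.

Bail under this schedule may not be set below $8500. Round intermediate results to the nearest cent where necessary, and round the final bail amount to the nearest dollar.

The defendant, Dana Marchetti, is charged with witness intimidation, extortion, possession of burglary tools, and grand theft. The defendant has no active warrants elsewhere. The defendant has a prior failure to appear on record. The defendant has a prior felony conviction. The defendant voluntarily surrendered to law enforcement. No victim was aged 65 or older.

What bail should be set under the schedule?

$118855

Base amounts from the schedule: witness intimidation $27000; extortion $50000; possession of burglary tools $7150; grand theft $36200.
Stacking rule: highest base plus 15% of each additional charge. Highest is extortion at $50000. Additional: $27000 × 15% = $4050; $7150 × 15% = $1072.50; $36200 × 15% = $5430. Combined base = $50000 + $10552.50 = $60552.50.
Net percentage adjustment: +40% +60% = +100%. $60552.50 × 2 = $121105.
Voluntary surrender to law enforcement (−$2250 flat): $121105 − $2250 = $118855.
$118855 is at or above the $8500 minimum.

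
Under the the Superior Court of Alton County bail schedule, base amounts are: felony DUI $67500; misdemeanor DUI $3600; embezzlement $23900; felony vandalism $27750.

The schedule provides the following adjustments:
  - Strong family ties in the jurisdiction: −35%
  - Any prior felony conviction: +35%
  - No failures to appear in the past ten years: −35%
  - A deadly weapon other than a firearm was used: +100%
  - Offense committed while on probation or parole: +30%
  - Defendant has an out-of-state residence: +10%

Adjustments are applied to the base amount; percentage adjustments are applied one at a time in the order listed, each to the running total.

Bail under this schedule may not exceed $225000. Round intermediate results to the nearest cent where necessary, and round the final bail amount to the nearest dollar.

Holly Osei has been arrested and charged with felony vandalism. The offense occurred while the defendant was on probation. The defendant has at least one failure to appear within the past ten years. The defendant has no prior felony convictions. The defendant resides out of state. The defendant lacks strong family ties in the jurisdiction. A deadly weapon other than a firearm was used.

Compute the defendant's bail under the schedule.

Base amounts from the schedule: felony vandalism $27750.
Single charge. Combined base = $27750.
A deadly weapon other than a firearm was used (+100%): $27750 × 2 = $55500.
Offense committed while on probation or parole (+30%): $55500 × 1.3 = $72150.
Defendant has an out-of-state residence (+10%): $72150 × 1.1 = $79365.
$79365 is within the $225000 maximum.

$79365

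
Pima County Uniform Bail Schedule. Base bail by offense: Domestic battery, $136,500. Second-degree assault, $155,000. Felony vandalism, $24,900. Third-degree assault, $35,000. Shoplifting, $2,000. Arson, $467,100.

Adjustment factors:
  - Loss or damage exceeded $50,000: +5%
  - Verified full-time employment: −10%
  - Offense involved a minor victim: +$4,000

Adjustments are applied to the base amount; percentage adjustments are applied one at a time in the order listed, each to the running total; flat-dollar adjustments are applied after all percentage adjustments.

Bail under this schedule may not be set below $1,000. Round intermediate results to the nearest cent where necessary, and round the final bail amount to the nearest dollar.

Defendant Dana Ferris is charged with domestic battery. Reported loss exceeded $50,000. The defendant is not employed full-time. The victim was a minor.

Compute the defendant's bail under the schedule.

Base amounts from the schedule: domestic battery $136,500.
Single charge. Combined base = $136,500.
Loss or damage exceeded $50,000 (+5%): $136,500 × 1.05 = $143,325.
Offense involved a minor victim (+$4,000 flat): $143,325 + $4,000 = $147,325.
$147,325 is at or above the $1,000 minimum.

$147,325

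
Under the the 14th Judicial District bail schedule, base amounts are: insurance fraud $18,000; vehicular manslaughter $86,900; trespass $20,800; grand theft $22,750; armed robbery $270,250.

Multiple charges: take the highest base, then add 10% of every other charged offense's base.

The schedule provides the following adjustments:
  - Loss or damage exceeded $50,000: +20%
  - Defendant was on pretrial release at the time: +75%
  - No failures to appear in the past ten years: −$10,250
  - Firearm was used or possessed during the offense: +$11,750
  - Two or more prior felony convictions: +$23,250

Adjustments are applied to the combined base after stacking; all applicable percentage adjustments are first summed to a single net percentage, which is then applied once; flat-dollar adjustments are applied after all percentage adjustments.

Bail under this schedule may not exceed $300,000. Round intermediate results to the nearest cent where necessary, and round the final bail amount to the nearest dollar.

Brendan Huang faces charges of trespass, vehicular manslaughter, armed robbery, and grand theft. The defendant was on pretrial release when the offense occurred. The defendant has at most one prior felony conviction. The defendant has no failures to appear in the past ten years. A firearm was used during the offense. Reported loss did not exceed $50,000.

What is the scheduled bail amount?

Base amounts from the schedule: trespass $20,800; vehicular manslaughter $86,900; armed robbery $270,250; grand theft $22,750.
Stacking rule: highest base plus 10% of each additional charge. Highest is armed robbery at $270,250. Additional: $20,800 × 10% = $2,080; $86,900 × 10% = $8,690; $22,750 × 10% = $2,275. Combined base = $270,250 + $13,045 = $283,295.
Defendant was on pretrial release at the time (+75%): $283,295 × 1.75 = $495,766.25.
No failures to appear in the past ten years (−$10,250 flat): $495,766.25 − $10,250 = $485,516.25.
Firearm was used or possessed during the offense (+$11,750 flat): $485,516.25 + $11,750 = $497,266.25.
Result $497,266.25 exceeds the maximum of $300,000; bail is capped at $300,000.

$300,000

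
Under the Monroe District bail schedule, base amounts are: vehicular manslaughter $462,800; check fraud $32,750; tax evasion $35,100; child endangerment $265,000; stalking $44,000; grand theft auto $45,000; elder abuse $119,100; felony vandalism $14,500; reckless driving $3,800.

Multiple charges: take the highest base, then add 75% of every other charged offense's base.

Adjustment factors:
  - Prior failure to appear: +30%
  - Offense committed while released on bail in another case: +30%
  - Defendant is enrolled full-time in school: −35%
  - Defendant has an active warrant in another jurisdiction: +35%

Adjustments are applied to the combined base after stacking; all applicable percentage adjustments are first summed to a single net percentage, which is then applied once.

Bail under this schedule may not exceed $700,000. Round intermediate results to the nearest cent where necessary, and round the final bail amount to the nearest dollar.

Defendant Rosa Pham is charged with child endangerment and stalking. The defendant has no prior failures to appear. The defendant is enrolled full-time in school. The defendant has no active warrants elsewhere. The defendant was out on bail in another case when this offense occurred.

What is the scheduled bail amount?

$283,100

Base amounts from the schedule: child endangerment $265,000; stalking $44,000.
Stacking rule: highest base plus 75% of each additional charge. Highest is child endangerment at $265,000. Additional: $44,000 × 75% = $33,000. Combined base = $265,000 + $33,000 = $298,000.
Net percentage adjustment: +30% −35% = −5%. $298,000 × 0.95 = $283,100.
$283,100 is within the $700,000 maximum.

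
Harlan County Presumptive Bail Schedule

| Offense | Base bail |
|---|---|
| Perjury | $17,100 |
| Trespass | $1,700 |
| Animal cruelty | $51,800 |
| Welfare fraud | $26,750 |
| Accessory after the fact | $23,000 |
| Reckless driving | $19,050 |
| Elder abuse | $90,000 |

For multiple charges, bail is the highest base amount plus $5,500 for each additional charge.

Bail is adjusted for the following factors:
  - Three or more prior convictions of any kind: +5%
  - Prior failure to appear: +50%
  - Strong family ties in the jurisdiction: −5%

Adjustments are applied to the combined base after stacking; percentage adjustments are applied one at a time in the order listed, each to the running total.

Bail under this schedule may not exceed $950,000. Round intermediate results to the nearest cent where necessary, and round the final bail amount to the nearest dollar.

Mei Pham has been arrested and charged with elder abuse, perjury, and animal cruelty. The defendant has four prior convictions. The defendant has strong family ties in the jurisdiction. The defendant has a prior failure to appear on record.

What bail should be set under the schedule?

Base amounts from the schedule: elder abuse $90,000; perjury $17,100; animal cruelty $51,800.
Stacking rule: highest base plus $5,500 per additional charge. Highest is elder abuse at $90,000; 2 additional charges → +$11,000. Combined base = $101,000.
Three or more prior convictions of any kind (+5%): $101,000 × 1.05 = $106,050.
Prior failure to appear (+50%): $106,050 × 1.5 = $159,075.
Strong family ties in the jurisdiction (−5%): $159,075 × 0.95 = $151,121.25.
$151,121.25 is within the $950,000 maximum.
Rounded to the nearest dollar: $151,121.

$151,121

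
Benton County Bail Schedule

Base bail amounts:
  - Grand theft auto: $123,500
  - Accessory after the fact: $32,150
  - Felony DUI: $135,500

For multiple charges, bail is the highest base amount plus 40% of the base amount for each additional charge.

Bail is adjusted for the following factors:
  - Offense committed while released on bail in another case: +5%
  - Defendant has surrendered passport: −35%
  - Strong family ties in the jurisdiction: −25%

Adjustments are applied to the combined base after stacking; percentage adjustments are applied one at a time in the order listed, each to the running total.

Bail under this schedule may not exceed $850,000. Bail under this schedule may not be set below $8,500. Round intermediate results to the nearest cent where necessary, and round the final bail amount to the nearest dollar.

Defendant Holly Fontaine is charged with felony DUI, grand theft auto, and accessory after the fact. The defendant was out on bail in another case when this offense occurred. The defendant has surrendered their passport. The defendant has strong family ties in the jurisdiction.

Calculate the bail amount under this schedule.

$101,228

Base amounts from the schedule: felony DUI $135,500; grand theft auto $123,500; accessory after the fact $32,150.
Stacking rule: highest base plus 40% of each additional charge. Highest is felony DUI at $135,500. Additional: $123,500 × 40% = $49,400; $32,150 × 40% = $12,860. Combined base = $135,500 + $62,260 = $197,760.
Offense committed while released on bail in another case (+5%): $197,760 × 1.05 = $207,648.
Defendant has surrendered passport (−35%): $207,648 × 0.65 = $134,971.20.
Strong family ties in the jurisdiction (−25%): $134,971.20 × 0.75 = $101,228.40.
$101,228.40 is within the $850,000 maximum.
$101,228.40 is at or above the $8,500 minimum.
Rounded to the nearest dollar: $101,228.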